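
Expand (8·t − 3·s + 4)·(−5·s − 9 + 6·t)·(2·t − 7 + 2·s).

(8·t − 3·s + 4)·(−5·s − 9 + 6·t)·(2·t − 7 + 2·s)
= (−40·s·t − 72·t + 48·t^2 + 15·s^2 + 27·s − 18·s·t − 20·s − 36 + 24·t)·(2·t − 7 + 2·s)    [distributive law]
= (−58·s·t − 48·t + 48·t^2 + 15·s^2 + 7·s − 36)·(2·t − 7 + 2·s)    [combine like terms]
= −116·s·t^2 + 406·s·t − 116·s^2·t − 96·t^2 + 336·t − 96·s·t + 96·t^3 − 336·t^2 + 96·s·t^2 + 30·s^2·t − 105·s^2 + 30·s^3 + 14·s·t − 49·s + 14·s^2 − 72·t + 252 − 72·s    [distributive law]
= −20·s·t^2 + 324·s·t − 86·s^2·t − 432·t^2 + 264·t + 96·t^3 − 91·s^2 + 30·s^3 − 121·s + 252    [combine like terms]

−20·s·t^2 + 324·s·t − 86·s^2·t − 432·t^2 + 264·t + 96·t^3 − 91·s^2 + 30·s^3 − 121·s + 252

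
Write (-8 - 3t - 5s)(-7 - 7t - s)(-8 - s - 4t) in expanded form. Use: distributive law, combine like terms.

(-8 - 3t - 5s)(-7 - 7t - s)(-8 - s - 4t)
= (56 + 56t + 8s + 21t + 21t^2 + 3st + 35s + 35st + 5s^2)(-8 - s - 4t)    [distributive law]
= (56 + 77t + 43s + 21t^2 + 38st + 5s^2)(-8 - s - 4t)    [combine like terms]
= -448 - 56s - 224t - 616t - 77st - 308t^2 - 344s - 43s^2 - 172st - 168t^2 - 21st^2 - 84t^3 - 304st - 38s^2t - 152st^2 - 40s^2 - 5s^3 - 20s^2t    [distributive law]
= -448 - 400s - 840t - 553st - 476t^2 - 83s^2 - 173st^2 - 84t^3 - 58s^2t - 5s^3    [combine like terms]

-448 - 400s - 840t - 553st - 476t^2 - 83s^2 - 173st^2 - 84t^3 - 58s^2t - 5s^3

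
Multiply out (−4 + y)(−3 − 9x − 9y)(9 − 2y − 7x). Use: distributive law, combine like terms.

108 + 273y + 240x − 384xy − 252x^2 − 147y^2 + 81xy^2 + 63x^2y + 18y^3

(−4 + y)(−3 − 9x − 9y)(9 − 2y − 7x)
= (12 + 36x + 36y − 3y − 9xy − 9y^2)(9 − 2y − 7x)    [distributive law]
= (12 + 36x + 33y − 9xy − 9y^2)(9 − 2y − 7x)    [combine like terms]
= 108 − 24y − 84x + 324x − 72xy − 252x^2 + 297y − 66y^2 − 231xy − 81xy + 18xy^2 + 63x^2y − 81y^2 + 18y^3 + 63xy^2    [distributive law]
= 108 + 273y + 240x − 384xy − 252x^2 − 147y^2 + 81xy^2 + 63x^2y + 18y^3    [combine like terms]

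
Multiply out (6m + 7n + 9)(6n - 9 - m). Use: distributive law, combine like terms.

(6m + 7n + 9)(6n - 9 - m)
= 36mn - 54m - 6m^2 + 42n^2 - 63n - 7mn + 54n - 81 - 9m    [distributive law]
= 29mn - 63m - 6m^2 + 42n^2 - 9n - 81    [combine like terms]

29mn - 63m - 6m^2 + 42n^2 - 9n - 81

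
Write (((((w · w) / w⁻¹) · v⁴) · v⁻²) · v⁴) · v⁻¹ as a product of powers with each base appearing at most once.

v⁵w³

(((((w · w) / w⁻¹) · v⁴) · v⁻²) · v⁴) · v⁻¹
= ((((w² / w⁻¹) · v⁴) · v⁻²) · v⁴) · v⁻¹    [product of powers]
= (((w³ · v⁴) · v⁻²) · v⁴) · v⁻¹    [quotient of powers]
= v⁵w³    [product of powers]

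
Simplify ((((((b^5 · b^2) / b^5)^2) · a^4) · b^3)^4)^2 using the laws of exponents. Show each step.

((((((b^5 · b^2) / b^5)^2) · a^4) · b^3)^4)^2
= (((((b^5 · b^2) / b^5)^2) · a^4) · b^3)^8    [power of a power]
= (((((b^5 · b^2) / b^5)^2) · a^4)^8) · ((b^3)^8)    [power of a product]
= (((((b^5 · b^2) / b^5)^2)^8) · ((a^4)^8)) · ((b^3)^8)    [power of a product]
= ((((b^5 · b^2) / b^5)^16) · ((a^4)^8)) · ((b^3)^8)    [power of a power]
= ((((b^5 · b^2)^16) / ((b^5)^16)) · ((a^4)^8)) · ((b^3)^8)    [power of a quotient]
= (((((b^5)^16) · ((b^2)^16)) / ((b^5)^16)) · ((a^4)^8)) · ((b^3)^8)    [power of a product]
= (((b^80 · ((b^2)^16)) / ((b^5)^16)) · ((a^4)^8)) · ((b^3)^8)    [power of a power]
= (((b^80 · b^32) / ((b^5)^16)) · ((a^4)^8)) · ((b^3)^8)    [power of a power]
= ((b^112 / ((b^5)^16)) · ((a^4)^8)) · ((b^3)^8)    [product of powers]
= ((b^112 / b^80) · ((a^4)^8)) · ((b^3)^8)    [power of a power]
= (b^32 · ((a^4)^8)) · ((b^3)^8)    [quotient of powers]
= (b^32 · a^32) · ((b^3)^8)    [power of a power]
= (b^32 · a^32) · b^24    [power of a power]
= a^32·b^56    [product of powers]

a^32·b^56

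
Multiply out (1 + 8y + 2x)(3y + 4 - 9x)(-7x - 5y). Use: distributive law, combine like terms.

-240xy - 175y² - 28x - 20y + 7x² + 162xy² - 120y³ + 552x²y + 126x³

(1 + 8y + 2x)(3y + 4 - 9x)(-7x - 5y)
= (3y + 4 - 9x + 24y² + 32y - 72xy + 6xy + 8x - 18x²)(-7x - 5y)    [distributive law]
= (35y + 4 - x + 24y² - 66xy - 18x²)(-7x - 5y)    [combine like terms]
= -245xy - 175y² - 28x - 20y + 7x² + 5xy - 168xy² - 120y³ + 462x²y + 330xy² + 126x³ + 90x²y    [distributive law]
= -240xy - 175y² - 28x - 20y + 7x² + 162xy² - 120y³ + 552x²y + 126x³    [combine like terms]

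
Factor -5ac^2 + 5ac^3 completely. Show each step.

-5ac^2 + 5ac^3
= 5(-ac^2 + ac^3)    [factor out 5]
= 5ac^2(-1 + c)    [factor out ac^2]

5ac^2(-1 + c)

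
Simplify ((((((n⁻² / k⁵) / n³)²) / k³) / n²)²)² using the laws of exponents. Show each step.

k⁻⁵²n⁻⁴⁸

((((((n⁻² / k⁵) / n³)²) / k³) / n²)²)²
= (((((n⁻² / k⁵) / n³)²) / k³) / n²)⁴    [power of a power]
= (((((n⁻² / k⁵) / n³)²) / k³)⁴) / ((n²)⁴)    [power of a quotient]
= (((((n⁻² / k⁵) / n³)²)⁴) / ((k³)⁴)) / ((n²)⁴)    [power of a quotient]
= ((((n⁻² / k⁵) / n³)⁸) / ((k³)⁴)) / ((n²)⁴)    [power of a power]
= ((((n⁻² / k⁵)⁸) / ((n³)⁸)) / ((k³)⁴)) / ((n²)⁴)    [power of a quotient]
= (((((n⁻²)⁸) / ((k⁵)⁸)) / ((n³)⁸)) / ((k³)⁴)) / ((n²)⁴)    [power of a quotient]
= (((n⁻¹⁶ / ((k⁵)⁸)) / ((n³)⁸)) / ((k³)⁴)) / ((n²)⁴)    [power of a power]
= (((n⁻¹⁶ / k⁴⁰) / ((n³)⁸)) / ((k³)⁴)) / ((n²)⁴)    [power of a power]
= (((n⁻¹⁶ / k⁴⁰) / n²⁴) / ((k³)⁴)) / ((n²)⁴)    [power of a power]
= (((n⁻¹⁶ / k⁴⁰) / n²⁴) / k¹²) / ((n²)⁴)    [power of a power]
= (((n⁻¹⁶ / k⁴⁰) / n²⁴) / k¹²) / n⁸    [power of a power]
= k⁻⁵²n⁻⁴⁸    [quotient of powers; product of powers]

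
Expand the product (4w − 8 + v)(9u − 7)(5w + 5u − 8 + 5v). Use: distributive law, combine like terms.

(4w − 8 + v)(9u − 7)(5w + 5u − 8 + 5v)
= (36uw − 28w − 72u + 56 + 9uv − 7v)(5w + 5u − 8 + 5v)    [distributive law]
= 180uw^2 + 180u^2w − 288uw + 180uvw − 140w^2 − 140uw + 224w − 140vw − 360uw − 360u^2 + 576u − 360uv + 280w + 280u − 448 + 280v + 45uvw + 45u^2v − 72uv + 45uv^2 − 35vw − 35uv + 56v − 35v^2    [distributive law]
= 180uw^2 + 180u^2w − 788uw + 225uvw − 140w^2 + 504w − 175vw − 360u^2 + 856u − 467uv − 448 + 336v + 45u^2v + 45uv^2 − 35v^2    [combine like terms]

180uw^2 + 180u^2w − 788uw + 225uvw − 140w^2 + 504w − 175vw − 360u^2 + 856u − 467uv − 448 + 336v + 45u^2v + 45uv^2 − 35v^2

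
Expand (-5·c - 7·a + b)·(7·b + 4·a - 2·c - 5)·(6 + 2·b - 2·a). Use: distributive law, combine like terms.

(-5·c - 7·a + b)·(7·b + 4·a - 2·c - 5)·(6 + 2·b - 2·a)
= (-35·b·c - 20·a·c + 10·c^2 + 25·c - 49·a·b - 28·a^2 + 14·a·c + 35·a + 7·b^2 + 4·a·b - 2·b·c - 5·b)·(6 + 2·b - 2·a)    [distributive law]
= (-37·b·c - 6·a·c + 10·c^2 + 25·c - 45·a·b - 28·a^2 + 35·a + 7·b^2 - 5·b)·(6 + 2·b - 2·a)    [combine like terms]
= -222·b·c - 74·b^2·c + 74·a·b·c - 36·a·c - 12·a·b·c + 12·a^2·c + 60·c^2 + 20·b·c^2 - 20·a·c^2 + 150·c + 50·b·c - 50·a·c - 270·a·b - 90·a·b^2 + 90·a^2·b - 168·a^2 - 56·a^2·b + 56·a^3 + 210·a + 70·a·b - 70·a^2 + 42·b^2 + 14·b^3 - 14·a·b^2 - 30·b - 10·b^2 + 10·a·b    [distributive law]
= -172·b·c - 74·b^2·c + 62·a·b·c - 86·a·c + 12·a^2·c + 60·c^2 + 20·b·c^2 - 20·a·c^2 + 150·c - 190·a·b - 104·a·b^2 + 34·a^2·b - 238·a^2 + 56·a^3 + 210·a + 32·b^2 + 14·b^3 - 30·b    [combine like terms]

-172·b·c - 74·b^2·c + 62·a·b·c - 86·a·c + 12·a^2·c + 60·c^2 + 20·b·c^2 - 20·a·c^2 + 150·c - 190·a·b - 104·a·b^2 + 34·a^2·b - 238·a^2 + 56·a^3 + 210·a + 32·b^2 + 14·b^3 - 30·b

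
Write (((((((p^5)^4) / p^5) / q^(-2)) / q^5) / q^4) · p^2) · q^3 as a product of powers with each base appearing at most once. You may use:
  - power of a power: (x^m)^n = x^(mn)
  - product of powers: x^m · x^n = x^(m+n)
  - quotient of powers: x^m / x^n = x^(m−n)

p^17·q^(-4)

(((((((p^5)^4) / p^5) / q^(-2)) / q^5) / q^4) · p^2) · q^3
= (((((p^20 / p^5) / q^(-2)) / q^5) / q^4) · p^2) · q^3    [power of a power]
= ((((p^15 / q^(-2)) / q^5) / q^4) · p^2) · q^3    [quotient of powers]
= p^17·q^(-4)    [quotient of powers; product of powers]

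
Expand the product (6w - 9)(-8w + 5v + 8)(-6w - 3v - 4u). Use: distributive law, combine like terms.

288w³ - 36vw² + 192uw² - 90v²w - 120uvw - 720w² - 90vw - 480uw + 135v² + 180uv + 432w + 216v + 288u

(6w - 9)(-8w + 5v + 8)(-6w - 3v - 4u)
= (-48w² + 30vw + 48w + 72w - 45v - 72)(-6w - 3v - 4u)    [distributive law]
= (-48w² + 30vw + 120w - 45v - 72)(-6w - 3v - 4u)    [combine like terms]
= 288w³ + 144vw² + 192uw² - 180vw² - 90v²w - 120uvw - 720w² - 360vw - 480uw + 270vw + 135v² + 180uv + 432w + 216v + 288u    [distributive law]
= 288w³ - 36vw² + 192uw² - 90v²w - 120uvw - 720w² - 90vw - 480uw + 135v² + 180uv + 432w + 216v + 288u    [combine like terms]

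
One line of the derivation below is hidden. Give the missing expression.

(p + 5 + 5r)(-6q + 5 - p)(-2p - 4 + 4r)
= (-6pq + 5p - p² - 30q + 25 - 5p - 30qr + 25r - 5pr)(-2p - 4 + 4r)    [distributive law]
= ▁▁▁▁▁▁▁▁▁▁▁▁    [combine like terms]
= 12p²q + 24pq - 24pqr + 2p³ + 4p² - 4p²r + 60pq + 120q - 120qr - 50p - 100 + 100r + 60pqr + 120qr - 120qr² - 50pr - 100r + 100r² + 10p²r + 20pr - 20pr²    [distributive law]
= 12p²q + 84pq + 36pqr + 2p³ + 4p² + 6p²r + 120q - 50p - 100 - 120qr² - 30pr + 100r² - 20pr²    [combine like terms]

After combine like terms, the bracketed line is:

(-6pq - p² - 30q + 25 - 30qr + 25r - 5pr)(-2p - 4 + 4r)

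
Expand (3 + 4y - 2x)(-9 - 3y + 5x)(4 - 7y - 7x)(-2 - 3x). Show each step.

216 - 318x - 18y - 403xy - 421x^2 - 534y^2 - 605xy^2 - 340x^2y + 673x^3 - 168y^3 - 252xy^3 + 294x^2y^2 + 336x^3y - 210x^4

(3 + 4y - 2x)(-9 - 3y + 5x)(4 - 7y - 7x)(-2 - 3x)
= (-27 - 9y + 15x - 36y - 12y^2 + 20xy + 18x + 6xy - 10x^2)(4 - 7y - 7x)(-2 - 3x)    [distributive law]
= (-27 - 45y + 33x - 12y^2 + 26xy - 10x^2)(4 - 7y - 7x)(-2 - 3x)    [combine like terms]
= (-108 + 189y + 189x - 180y + 315y^2 + 315xy + 132x - 231xy - 231x^2 - 48y^2 + 84y^3 + 84xy^2 + 104xy - 182xy^2 - 182x^2y - 40x^2 + 70x^2y + 70x^3)(-2 - 3x)    [distributive law]
= (-108 + 9y + 321x + 267y^2 + 188xy - 271x^2 + 84y^3 - 98xy^2 - 112x^2y + 70x^3)(-2 - 3x)    [combine like terms]
= 216 + 324x - 18y - 27xy - 642x - 963x^2 - 534y^2 - 801xy^2 - 376xy - 564x^2y + 542x^2 + 813x^3 - 168y^3 - 252xy^3 + 196xy^2 + 294x^2y^2 + 224x^2y + 336x^3y - 140x^3 - 210x^4    [distributive law]
= 216 - 318x - 18y - 403xy - 421x^2 - 534y^2 - 605xy^2 - 340x^2y + 673x^3 - 168y^3 - 252xy^3 + 294x^2y^2 + 336x^3y - 210x^4    [combine like terms]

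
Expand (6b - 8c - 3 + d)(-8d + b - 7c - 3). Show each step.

-47bd + 6b^2 - 50bc - 21b + 57cd + 56c^2 + 45c + 21d + 9 - 8d^2

(6b - 8c - 3 + d)(-8d + b - 7c - 3)
= -48bd + 6b^2 - 42bc - 18b + 64cd - 8bc + 56c^2 + 24c + 24d - 3b + 21c + 9 - 8d^2 + bd - 7cd - 3d    [distributive law]
= -47bd + 6b^2 - 50bc - 21b + 57cd + 56c^2 + 45c + 21d + 9 - 8d^2    [combine like terms]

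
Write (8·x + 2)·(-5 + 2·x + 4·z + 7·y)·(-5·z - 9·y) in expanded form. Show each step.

180·x·z + 324·x·y - 80·x^2·z - 144·x^2·y - 160·x·z^2 - 568·x·y·z - 504·x·y^2 + 50·z + 90·y - 40·z^2 - 142·y·z - 126·y^2

(8·x + 2)·(-5 + 2·x + 4·z + 7·y)·(-5·z - 9·y)
= (-40·x + 16·x^2 + 32·x·z + 56·x·y - 10 + 4·x + 8·z + 14·y)·(-5·z - 9·y)    [distributive law]
= (-36·x + 16·x^2 + 32·x·z + 56·x·y - 10 + 8·z + 14·y)·(-5·z - 9·y)    [combine like terms]
= 180·x·z + 324·x·y - 80·x^2·z - 144·x^2·y - 160·x·z^2 - 288·x·y·z - 280·x·y·z - 504·x·y^2 + 50·z + 90·y - 40·z^2 - 72·y·z - 70·y·z - 126·y^2    [distributive law]
= 180·x·z + 324·x·y - 80·x^2·z - 144·x^2·y - 160·x·z^2 - 568·x·y·z - 504·x·y^2 + 50·z + 90·y - 40·z^2 - 142·y·z - 126·y^2    [combine like terms]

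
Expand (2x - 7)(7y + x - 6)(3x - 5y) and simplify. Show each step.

(2x - 7)(7y + x - 6)(3x - 5y)
= (14xy + 2x^2 - 12x - 49y - 7x + 42)(3x - 5y)    [distributive law]
= (14xy + 2x^2 - 19x - 49y + 42)(3x - 5y)    [combine like terms]
= 42x^2y - 70xy^2 + 6x^3 - 10x^2y - 57x^2 + 95xy - 147xy + 245y^2 + 126x - 210y    [distributive law]
= 32x^2y - 70xy^2 + 6x^3 - 57x^2 - 52xy + 245y^2 + 126x - 210y    [combine like terms]

32x^2y - 70xy^2 + 6x^3 - 57x^2 - 52xy + 245y^2 + 126x - 210y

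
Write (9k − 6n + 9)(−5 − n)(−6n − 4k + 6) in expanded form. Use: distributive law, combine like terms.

132kn + 180k^2 − 90k + 30kn^2 + 36k^2n − 90n^2 + 396n − 36n^3 − 270

(9k − 6n + 9)(−5 − n)(−6n − 4k + 6)
= (−45k − 9kn + 30n + 6n^2 − 45 − 9n)(−6n − 4k + 6)    [distributive law]
= (−45k − 9kn + 21n + 6n^2 − 45)(−6n − 4k + 6)    [combine like terms]
= 270kn + 180k^2 − 270k + 54kn^2 + 36k^2n − 54kn − 126n^2 − 84kn + 126n − 36n^3 − 24kn^2 + 36n^2 + 270n + 180k − 270    [distributive law]
= 132kn + 180k^2 − 90k + 30kn^2 + 36k^2n − 90n^2 + 396n − 36n^3 − 270    [combine like terms]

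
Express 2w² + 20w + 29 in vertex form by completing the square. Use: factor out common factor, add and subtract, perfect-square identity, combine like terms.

2(w + 5)² − 21

2w² + 20w + 29
= 2(w² + 10w) + 29    [factor out 2 from the w-terms]
= 2(w² + 10w + 25 − 25) + 29    [add and subtract 25 inside the bracket]
= 2(w + 5)² − 50 + 29    [perfect-square identity]
= 2(w + 5)² − 21    [combine constants]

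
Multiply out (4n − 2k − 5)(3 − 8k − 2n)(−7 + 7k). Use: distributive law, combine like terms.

−154n + 350kn − 196k^2n + 56n^2 − 56kn^2 − 343k + 126k^2 + 112k^3 + 105

(4n − 2k − 5)(3 − 8k − 2n)(−7 + 7k)
= (12n − 32kn − 8n^2 − 6k + 16k^2 + 4kn − 15 + 40k + 10n)(−7 + 7k)    [distributive law]
= (22n − 28kn − 8n^2 + 34k + 16k^2 − 15)(−7 + 7k)    [combine like terms]
= −154n + 154kn + 196kn − 196k^2n + 56n^2 − 56kn^2 − 238k + 238k^2 − 112k^2 + 112k^3 + 105 − 105k    [distributive law]
= −154n + 350kn − 196k^2n + 56n^2 − 56kn^2 − 343k + 126k^2 + 112k^3 + 105    [combine like terms]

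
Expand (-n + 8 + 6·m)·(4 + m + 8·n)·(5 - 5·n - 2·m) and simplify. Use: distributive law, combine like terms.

140·n - 340·n^2 - 45·m·n - 219·m·n^2 - 124·m^2·n + 40·n^3 + 160 + 96·m - 34·m^2 - 12·m^3

(-n + 8 + 6·m)·(4 + m + 8·n)·(5 - 5·n - 2·m)
= (-4·n - m·n - 8·n^2 + 32 + 8·m + 64·n + 24·m + 6·m^2 + 48·m·n)·(5 - 5·n - 2·m)    [distributive law]
= (60·n + 47·m·n - 8·n^2 + 32 + 32·m + 6·m^2)·(5 - 5·n - 2·m)    [combine like terms]
= 300·n - 300·n^2 - 120·m·n + 235·m·n - 235·m·n^2 - 94·m^2·n - 40·n^2 + 40·n^3 + 16·m·n^2 + 160 - 160·n - 64·m + 160·m - 160·m·n - 64·m^2 + 30·m^2 - 30·m^2·n - 12·m^3    [distributive law]
= 140·n - 340·n^2 - 45·m·n - 219·m·n^2 - 124·m^2·n + 40·n^3 + 160 + 96·m - 34·m^2 - 12·m^3    [combine like terms]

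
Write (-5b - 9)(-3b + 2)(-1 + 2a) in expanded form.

(-5b - 9)(-3b + 2)(-1 + 2a)
= (15b² - 10b + 27b - 18)(-1 + 2a)    [distributive law]
= (15b² + 17b - 18)(-1 + 2a)    [combine like terms]
= -15b² + 30ab² - 17b + 34ab + 18 - 36a    [distributive law]

-15b² + 30ab² - 17b + 34ab + 18 - 36a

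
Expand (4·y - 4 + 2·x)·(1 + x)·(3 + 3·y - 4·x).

12·y² - 10·x·y + 12·x·y² - 10·x²·y - 12 + 10·x + 14·x² - 8·x³

(4·y - 4 + 2·x)·(1 + x)·(3 + 3·y - 4·x)
= (4·y + 4·x·y - 4 - 4·x + 2·x + 2·x²)·(3 + 3·y - 4·x)    [distributive law]
= (4·y + 4·x·y - 4 - 2·x + 2·x²)·(3 + 3·y - 4·x)    [combine like terms]
= 12·y + 12·y² - 16·x·y + 12·x·y + 12·x·y² - 16·x²·y - 12 - 12·y + 16·x - 6·x - 6·x·y + 8·x² + 6·x² + 6·x²·y - 8·x³    [distributive law]
= 12·y² - 10·x·y + 12·x·y² - 10·x²·y - 12 + 10·x + 14·x² - 8·x³    [combine like terms]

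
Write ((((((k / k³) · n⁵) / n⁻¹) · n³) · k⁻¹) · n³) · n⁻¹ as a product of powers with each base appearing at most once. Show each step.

((((((k / k³) · n⁵) / n⁻¹) · n³) · k⁻¹) · n³) · n⁻¹
= (((((k⁻² · n⁵) / n⁻¹) · n³) · k⁻¹) · n³) · n⁻¹    [quotient of powers]
= k⁻³n¹¹    [quotient of powers; product of powers]

k⁻³n¹¹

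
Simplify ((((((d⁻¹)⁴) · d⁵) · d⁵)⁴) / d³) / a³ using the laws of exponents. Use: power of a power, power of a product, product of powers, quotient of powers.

((((((d⁻¹)⁴) · d⁵) · d⁵)⁴) / d³) / a³
= ((((((d⁻¹)⁴) · d⁵)⁴) · ((d⁵)⁴)) / d³) / a³    [power of a product]
= ((((((d⁻¹)⁴)⁴) · ((d⁵)⁴)) · ((d⁵)⁴)) / d³) / a³    [power of a product]
= (((((d⁻¹)¹⁶) · ((d⁵)⁴)) · ((d⁵)⁴)) / d³) / a³    [power of a power]
= ((((d⁻¹⁶) · ((d⁵)⁴)) · ((d⁵)⁴)) / d³) / a³    [power of a power]
= (((d⁻¹⁶ · d²⁰) · ((d⁵)⁴)) / d³) / a³    [power of a power]
= ((d⁴ · ((d⁵)⁴)) / d³) / a³    [product of powers]
= ((d⁴ · d²⁰) / d³) / a³    [power of a power]
= (d²⁴ / d³) / a³    [product of powers]
= d²¹ / a³    [quotient of powers]
= a⁻³·d²¹    [quotient of powers]

a⁻³·d²¹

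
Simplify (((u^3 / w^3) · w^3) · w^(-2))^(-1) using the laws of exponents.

(((u^3 / w^3) · w^3) · w^(-2))^(-1)
= (((u^3 / w^3) · w^3)^(-1)) · ((w^(-2))^(-1))    [power of a product]
= (((u^3 / w^3)^(-1)) · ((w^3)^(-1))) · ((w^(-2))^(-1))    [power of a product]
= ((((u^3)^(-1)) / ((w^3)^(-1))) · ((w^3)^(-1))) · ((w^(-2))^(-1))    [power of a quotient]
= ((u^(-3) / ((w^3)^(-1))) · ((w^3)^(-1))) · ((w^(-2))^(-1))    [power of a power]
= ((u^(-3) / w^(-3)) · ((w^3)^(-1))) · ((w^(-2))^(-1))    [power of a power]
= ((u^(-3) / w^(-3)) · w^(-3)) · ((w^(-2))^(-1))    [power of a power]
= ((u^(-3) / w^(-3)) · w^(-3)) · w^2    [power of a power]
= u^(-3)w^2    [quotient of powers; product of powers]

u^(-3)w^2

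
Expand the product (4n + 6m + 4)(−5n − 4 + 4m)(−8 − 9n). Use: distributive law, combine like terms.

484n^2 + 180n^3 + 432n + 184mn + 126mn^2 + 64m − 192m^2 − 216m^2n + 128

(4n + 6m + 4)(−5n − 4 + 4m)(−8 − 9n)
= (−20n^2 − 16n + 16mn − 30mn − 24m + 24m^2 − 20n − 16 + 16m)(−8 − 9n)    [distributive law]
= (−20n^2 − 36n − 14mn − 8m + 24m^2 − 16)(−8 − 9n)    [combine like terms]
= 160n^2 + 180n^3 + 288n + 324n^2 + 112mn + 126mn^2 + 64m + 72mn − 192m^2 − 216m^2n + 128 + 144n    [distributive law]
= 484n^2 + 180n^3 + 432n + 184mn + 126mn^2 + 64m − 192m^2 − 216m^2n + 128    [combine like terms]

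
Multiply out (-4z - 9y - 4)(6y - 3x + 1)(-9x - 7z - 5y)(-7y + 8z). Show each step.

3039xy^2z + 324xyz^2 + 2808y^2z^2 + 1344yz^3 - 1326y^3z - 1188x^2yz - 864x^2z^2 - 672xz^3 + 2232xyz - 384xz^2 + 1812yz^2 + 224z^3 - 437y^2z - 2457xy^3 - 1890y^4 + 1701x^2y^2 - 1659xy^2 - 1155y^3 + 756x^2y - 864x^2z - 252xy + 288xz - 36yz + 224z^2 - 140y^2

(-4z - 9y - 4)(6y - 3x + 1)(-9x - 7z - 5y)(-7y + 8z)
= (-24yz + 12xz - 4z - 54y^2 + 27xy - 9y - 24y + 12x - 4)(-9x - 7z - 5y)(-7y + 8z)    [distributive law]
= (-24yz + 12xz - 4z - 54y^2 + 27xy - 33y + 12x - 4)(-9x - 7z - 5y)(-7y + 8z)    [combine like terms]
= (216xyz + 168yz^2 + 120y^2z - 108x^2z - 84xz^2 - 60xyz + 36xz + 28z^2 + 20yz + 486xy^2 + 378y^2z + 270y^3 - 243x^2y - 189xyz - 135xy^2 + 297xy + 231yz + 165y^2 - 108x^2 - 84xz - 60xy + 36x + 28z + 20y)(-7y + 8z)    [distributive law]
= (-33xyz + 168yz^2 + 498y^2z - 108x^2z - 84xz^2 - 48xz + 28z^2 + 251yz + 351xy^2 + 270y^3 - 243x^2y + 237xy + 165y^2 - 108x^2 + 36x + 28z + 20y)(-7y + 8z)    [combine like terms]
= 231xy^2z - 264xyz^2 - 1176y^2z^2 + 1344yz^3 - 3486y^3z + 3984y^2z^2 + 756x^2yz - 864x^2z^2 + 588xyz^2 - 672xz^3 + 336xyz - 384xz^2 - 196yz^2 + 224z^3 - 1757y^2z + 2008yz^2 - 2457xy^3 + 2808xy^2z - 1890y^4 + 2160y^3z + 1701x^2y^2 - 1944x^2yz - 1659xy^2 + 1896xyz - 1155y^3 + 1320y^2z + 756x^2y - 864x^2z - 252xy + 288xz - 196yz + 224z^2 - 140y^2 + 160yz    [distributive law]
= 3039xy^2z + 324xyz^2 + 2808y^2z^2 + 1344yz^3 - 1326y^3z - 1188x^2yz - 864x^2z^2 - 672xz^3 + 2232xyz - 384xz^2 + 1812yz^2 + 224z^3 - 437y^2z - 2457xy^3 - 1890y^4 + 1701x^2y^2 - 1659xy^2 - 1155y^3 + 756x^2y - 864x^2z - 252xy + 288xz - 36yz + 224z^2 - 140y^2    [combine like terms]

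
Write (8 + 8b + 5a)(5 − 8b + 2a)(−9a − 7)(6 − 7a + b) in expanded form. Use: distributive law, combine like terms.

(8 + 8b + 5a)(5 − 8b + 2a)(−9a − 7)(6 − 7a + b)
= (40 − 64b + 16a + 40b − 64b^2 + 16ab + 25a − 40ab + 10a^2)(−9a − 7)(6 − 7a + b)    [distributive law]
= (40 − 24b + 41a − 64b^2 − 24ab + 10a^2)(−9a − 7)(6 − 7a + b)    [combine like terms]
= (−360a − 280 + 216ab + 168b − 369a^2 − 287a + 576ab^2 + 448b^2 + 216a^2b + 168ab − 90a^3 − 70a^2)(6 − 7a + b)    [distributive law]
= (−647a − 280 + 384ab + 168b − 439a^2 + 576ab^2 + 448b^2 + 216a^2b − 90a^3)(6 − 7a + b)    [combine like terms]
= −3882a + 4529a^2 − 647ab − 1680 + 1960a − 280b + 2304ab − 2688a^2b + 384ab^2 + 1008b − 1176ab + 168b^2 − 2634a^2 + 3073a^3 − 439a^2b + 3456ab^2 − 4032a^2b^2 + 576ab^3 + 2688b^2 − 3136ab^2 + 448b^3 + 1296a^2b − 1512a^3b + 216a^2b^2 − 540a^3 + 630a^4 − 90a^3b    [distributive law]
= −1922a + 1895a^2 + 481ab − 1680 + 728b − 1831a^2b + 704ab^2 + 2856b^2 + 2533a^3 − 3816a^2b^2 + 576ab^3 + 448b^3 − 1602a^3b + 630a^4    [combine like terms]

−1922a + 1895a^2 + 481ab − 1680 + 728b − 1831a^2b + 704ab^2 + 2856b^2 + 2533a^3 − 3816a^2b^2 + 576ab^3 + 448b^3 − 1602a^3b + 630a^4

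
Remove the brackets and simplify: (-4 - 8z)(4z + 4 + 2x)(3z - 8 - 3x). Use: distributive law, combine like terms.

112z² + 336z + 248xz + 128 + 112x + 24x² - 96z³ + 48xz² + 48x²z

(-4 - 8z)(4z + 4 + 2x)(3z - 8 - 3x)
= (-16z - 16 - 8x - 32z² - 32z - 16xz)(3z - 8 - 3x)    [distributive law]
= (-48z - 16 - 8x - 32z² - 16xz)(3z - 8 - 3x)    [combine like terms]
= -144z² + 384z + 144xz - 48z + 128 + 48x - 24xz + 64x + 24x² - 96z³ + 256z² + 96xz² - 48xz² + 128xz + 48x²z    [distributive law]
= 112z² + 336z + 248xz + 128 + 112x + 24x² - 96z³ + 48xz² + 48x²z    [combine like terms]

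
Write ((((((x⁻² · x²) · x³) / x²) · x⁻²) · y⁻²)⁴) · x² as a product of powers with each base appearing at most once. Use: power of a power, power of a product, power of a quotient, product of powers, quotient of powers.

((((((x⁻² · x²) · x³) / x²) · x⁻²) · y⁻²)⁴) · x²
= ((((((x⁻² · x²) · x³) / x²) · x⁻²)⁴) · ((y⁻²)⁴)) · x²    [power of a product]
= ((((((x⁻² · x²) · x³) / x²)⁴) · ((x⁻²)⁴)) · ((y⁻²)⁴)) · x²    [power of a product]
= ((((((x⁻² · x²) · x³)⁴) / ((x²)⁴)) · ((x⁻²)⁴)) · ((y⁻²)⁴)) · x²    [power of a quotient]
= ((((((x⁻² · x²)⁴) · ((x³)⁴)) / ((x²)⁴)) · ((x⁻²)⁴)) · ((y⁻²)⁴)) · x²    [power of a product]
= (((((((x⁻²)⁴) · ((x²)⁴)) · ((x³)⁴)) / ((x²)⁴)) · ((x⁻²)⁴)) · ((y⁻²)⁴)) · x²    [power of a product]
= (((((x⁻⁸ · ((x²)⁴)) · ((x³)⁴)) / ((x²)⁴)) · ((x⁻²)⁴)) · ((y⁻²)⁴)) · x²    [power of a power]
= (((((x⁻⁸ · x⁸) · ((x³)⁴)) / ((x²)⁴)) · ((x⁻²)⁴)) · ((y⁻²)⁴)) · x²    [power of a power]
= ((((x⁰ · ((x³)⁴)) / ((x²)⁴)) · ((x⁻²)⁴)) · ((y⁻²)⁴)) · x²    [product of powers]
= ((((x⁰ · x¹²) / ((x²)⁴)) · ((x⁻²)⁴)) · ((y⁻²)⁴)) · x²    [power of a power]
= (((x¹² / ((x²)⁴)) · ((x⁻²)⁴)) · ((y⁻²)⁴)) · x²    [product of powers]
= (((x¹² / x⁸) · ((x⁻²)⁴)) · ((y⁻²)⁴)) · x²    [power of a power]
= ((x⁴ · ((x⁻²)⁴)) · ((y⁻²)⁴)) · x²    [quotient of powers]
= ((x⁴ · x⁻⁸) · ((y⁻²)⁴)) · x²    [power of a power]
= (x⁻⁴ · ((y⁻²)⁴)) · x²    [product of powers]
= (x⁻⁴ · y⁻⁸) · x²    [power of a power]
= x⁻²·y⁻⁸    [product of powers]

x⁻²·y⁻⁸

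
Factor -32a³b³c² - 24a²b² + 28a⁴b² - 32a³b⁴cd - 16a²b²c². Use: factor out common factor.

4a²b²(-8abc² - 6 + 7a² - 8ab²cd - 4c²)

-32a³b³c² - 24a²b² + 28a⁴b² - 32a³b⁴cd - 16a²b²c²
= 4(-8a³b³c² - 6a²b² + 7a⁴b² - 8a³b⁴cd - 4a²b²c²)    [factor out 4]
= 4a²b²(-8abc² - 6 + 7a² - 8ab²cd - 4c²)    [factor out a²b²]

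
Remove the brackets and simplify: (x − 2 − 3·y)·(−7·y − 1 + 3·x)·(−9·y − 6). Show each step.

(x − 2 − 3·y)·(−7·y − 1 + 3·x)·(−9·y − 6)
= (−7·x·y − x + 3·x² + 14·y + 2 − 6·x + 21·y² + 3·y − 9·x·y)·(−9·y − 6)    [distributive law]
= (−16·x·y − 7·x + 3·x² + 17·y + 2 + 21·y²)·(−9·y − 6)    [combine like terms]
= 144·x·y² + 96·x·y + 63·x·y + 42·x − 27·x²·y − 18·x² − 153·y² − 102·y − 18·y − 12 − 189·y³ − 126·y²    [distributive law]
= 144·x·y² + 159·x·y + 42·x − 27·x²·y − 18·x² − 279·y² − 120·y − 12 − 189·y³    [combine like terms]

144·x·y² + 159·x·y + 42·x − 27·x²·y − 18·x² − 279·y² − 120·y − 12 − 189·y³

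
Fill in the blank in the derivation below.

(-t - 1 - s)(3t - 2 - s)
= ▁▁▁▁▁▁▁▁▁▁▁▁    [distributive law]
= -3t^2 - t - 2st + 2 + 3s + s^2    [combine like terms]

By distributive law:

-3t^2 + 2t + st - 3t + 2 + s - 3st + 2s + s^2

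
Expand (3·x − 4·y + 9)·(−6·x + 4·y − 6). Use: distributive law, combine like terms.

−18·x² + 36·x·y − 72·x − 16·y² + 60·y − 54

(3·x − 4·y + 9)·(−6·x + 4·y − 6)
= −18·x² + 12·x·y − 18·x + 24·x·y − 16·y² + 24·y − 54·x + 36·y − 54    [distributive law]
= −18·x² + 36·x·y − 72·x − 16·y² + 60·y − 54    [combine like terms]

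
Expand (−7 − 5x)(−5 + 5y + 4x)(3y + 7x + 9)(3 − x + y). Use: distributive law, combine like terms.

−315y − 1009xy − 525y^2 + 339x − 821x^2 + 945 − 599xy^2 − 105y^3 − 427x^2y − 219x^3 − 160x^2y^2 − 75xy^3 + 95x^3y + 140x^4

(−7 − 5x)(−5 + 5y + 4x)(3y + 7x + 9)(3 − x + y)
= (35 − 35y − 28x + 25x − 25xy − 20x^2)(3y + 7x + 9)(3 − x + y)    [distributive law]
= (35 − 35y − 3x − 25xy − 20x^2)(3y + 7x + 9)(3 − x + y)    [combine like terms]
= (105y + 245x + 315 − 105y^2 − 245xy − 315y − 9xy − 21x^2 − 27x − 75xy^2 − 175x^2y − 225xy − 60x^2y − 140x^3 − 180x^2)(3 − x + y)    [distributive law]
= (−210y + 218x + 315 − 105y^2 − 479xy − 201x^2 − 75xy^2 − 235x^2y − 140x^3)(3 − x + y)    [combine like terms]
= −630y + 210xy − 210y^2 + 654x − 218x^2 + 218xy + 945 − 315x + 315y − 315y^2 + 105xy^2 − 105y^3 − 1437xy + 479x^2y − 479xy^2 − 603x^2 + 201x^3 − 201x^2y − 225xy^2 + 75x^2y^2 − 75xy^3 − 705x^2y + 235x^3y − 235x^2y^2 − 420x^3 + 140x^4 − 140x^3y    [distributive law]
= −315y − 1009xy − 525y^2 + 339x − 821x^2 + 945 − 599xy^2 − 105y^3 − 427x^2y − 219x^3 − 160x^2y^2 − 75xy^3 + 95x^3y + 140x^4    [combine like terms]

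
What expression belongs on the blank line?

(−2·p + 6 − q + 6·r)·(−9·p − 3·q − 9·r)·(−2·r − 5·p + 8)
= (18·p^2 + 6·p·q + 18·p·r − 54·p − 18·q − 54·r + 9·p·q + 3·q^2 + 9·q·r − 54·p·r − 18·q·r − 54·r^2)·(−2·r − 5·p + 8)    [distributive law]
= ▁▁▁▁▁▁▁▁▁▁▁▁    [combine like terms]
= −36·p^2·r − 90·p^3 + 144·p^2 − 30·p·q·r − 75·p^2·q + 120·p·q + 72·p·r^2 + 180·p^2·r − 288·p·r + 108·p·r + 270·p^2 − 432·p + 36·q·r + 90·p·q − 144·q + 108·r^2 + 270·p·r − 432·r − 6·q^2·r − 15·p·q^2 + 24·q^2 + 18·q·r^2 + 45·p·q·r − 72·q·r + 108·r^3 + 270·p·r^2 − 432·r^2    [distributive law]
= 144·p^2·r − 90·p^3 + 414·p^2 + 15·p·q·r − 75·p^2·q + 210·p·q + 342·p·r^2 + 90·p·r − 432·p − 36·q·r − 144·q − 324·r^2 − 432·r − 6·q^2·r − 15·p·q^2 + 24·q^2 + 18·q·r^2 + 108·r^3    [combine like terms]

Applying combine like terms to the line above:

(18·p^2 + 15·p·q − 36·p·r − 54·p − 18·q − 54·r + 3·q^2 − 9·q·r − 54·r^2)·(−2·r − 5·p + 8)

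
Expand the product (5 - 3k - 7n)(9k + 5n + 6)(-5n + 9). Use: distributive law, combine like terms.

(5 - 3k - 7n)(9k + 5n + 6)(-5n + 9)
= (45k + 25n + 30 - 27k^2 - 15kn - 18k - 63kn - 35n^2 - 42n)(-5n + 9)    [distributive law]
= (27k - 17n + 30 - 27k^2 - 78kn - 35n^2)(-5n + 9)    [combine like terms]
= -135kn + 243k + 85n^2 - 153n - 150n + 270 + 135k^2n - 243k^2 + 390kn^2 - 702kn + 175n^3 - 315n^2    [distributive law]
= -837kn + 243k - 230n^2 - 303n + 270 + 135k^2n - 243k^2 + 390kn^2 + 175n^3    [combine like terms]

-837kn + 243k - 230n^2 - 303n + 270 + 135k^2n - 243k^2 + 390kn^2 + 175n^3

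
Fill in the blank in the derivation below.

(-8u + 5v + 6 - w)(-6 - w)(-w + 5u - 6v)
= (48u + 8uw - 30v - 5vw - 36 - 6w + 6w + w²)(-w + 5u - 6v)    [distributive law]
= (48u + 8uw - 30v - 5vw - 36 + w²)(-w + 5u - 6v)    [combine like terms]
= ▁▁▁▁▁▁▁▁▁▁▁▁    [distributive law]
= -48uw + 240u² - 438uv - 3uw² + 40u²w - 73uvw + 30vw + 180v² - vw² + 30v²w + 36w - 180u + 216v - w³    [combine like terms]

After distributive law, the bracketed line is:

-48uw + 240u² - 288uv - 8uw² + 40u²w - 48uvw + 30vw - 150uv + 180v² + 5vw² - 25uvw + 30v²w + 36w - 180u + 216v - w³ + 5uw² - 6vw²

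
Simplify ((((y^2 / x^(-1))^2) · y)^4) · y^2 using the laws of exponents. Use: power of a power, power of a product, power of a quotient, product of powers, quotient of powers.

x^8y^22

((((y^2 / x^(-1))^2) · y)^4) · y^2
= ((((y^2 / x^(-1))^2)^4) · (y^4)) · y^2    [power of a product]
= (((y^2 / x^(-1))^8) · (y^4)) · y^2    [power of a power]
= ((((y^2)^8) / ((x^(-1))^8)) · (y^4)) · y^2    [power of a quotient]
= ((y^16 / ((x^(-1))^8)) · (y^4)) · y^2    [power of a power]
= ((y^16 / x^(-8)) · (y^4)) · y^2    [power of a power]
= x^8y^22    [quotient of powers; product of powers]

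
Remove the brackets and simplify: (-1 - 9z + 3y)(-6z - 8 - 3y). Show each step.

78z + 8 - 21y + 54z^2 + 9yz - 9y^2

(-1 - 9z + 3y)(-6z - 8 - 3y)
= 6z + 8 + 3y + 54z^2 + 72z + 27yz - 18yz - 24y - 9y^2    [distributive law]
= 78z + 8 - 21y + 54z^2 + 9yz - 9y^2    [combine like terms]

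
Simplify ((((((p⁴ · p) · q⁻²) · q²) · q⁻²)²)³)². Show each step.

p⁶⁰q⁻²⁴

((((((p⁴ · p) · q⁻²) · q²) · q⁻²)²)³)²
= (((((p⁴ · p) · q⁻²) · q²) · q⁻²)²)⁶    [power of a power]
= ((((p⁴ · p) · q⁻²) · q²) · q⁻²)¹²    [power of a power]
= ((((p⁴ · p) · q⁻²) · q²)¹²) · ((q⁻²)¹²)    [power of a product]
= ((((p⁴ · p) · q⁻²)¹²) · ((q²)¹²)) · ((q⁻²)¹²)    [power of a product]
= ((((p⁴ · p)¹²) · ((q⁻²)¹²)) · ((q²)¹²)) · ((q⁻²)¹²)    [power of a product]
= (((((p⁴)¹²) · (p¹²)) · ((q⁻²)¹²)) · ((q²)¹²)) · ((q⁻²)¹²)    [power of a product]
= (((p⁴⁸ · (p¹²)) · ((q⁻²)¹²)) · ((q²)¹²)) · ((q⁻²)¹²)    [power of a power]
= ((p⁶⁰ · ((q⁻²)¹²)) · ((q²)¹²)) · ((q⁻²)¹²)    [product of powers]
= ((p⁶⁰ · q⁻²⁴) · ((q²)¹²)) · ((q⁻²)¹²)    [power of a power]
= ((p⁶⁰ · q⁻²⁴) · q²⁴) · ((q⁻²)¹²)    [power of a power]
= ((p⁶⁰ · q⁻²⁴) · q²⁴) · q⁻²⁴    [power of a power]
= p⁶⁰q⁻²⁴    [product of powers]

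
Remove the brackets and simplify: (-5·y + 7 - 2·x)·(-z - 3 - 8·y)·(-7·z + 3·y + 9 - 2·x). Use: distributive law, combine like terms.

(-5·y + 7 - 2·x)·(-z - 3 - 8·y)·(-7·z + 3·y + 9 - 2·x)
= (5·y·z + 15·y + 40·y² - 7·z - 21 - 56·y + 2·x·z + 6·x + 16·x·y)·(-7·z + 3·y + 9 - 2·x)    [distributive law]
= (5·y·z - 41·y + 40·y² - 7·z - 21 + 2·x·z + 6·x + 16·x·y)·(-7·z + 3·y + 9 - 2·x)    [combine like terms]
= -35·y·z² + 15·y²·z + 45·y·z - 10·x·y·z + 287·y·z - 123·y² - 369·y + 82·x·y - 280·y²·z + 120·y³ + 360·y² - 80·x·y² + 49·z² - 21·y·z - 63·z + 14·x·z + 147·z - 63·y - 189 + 42·x - 14·x·z² + 6·x·y·z + 18·x·z - 4·x²·z - 42·x·z + 18·x·y + 54·x - 12·x² - 112·x·y·z + 48·x·y² + 144·x·y - 32·x²·y    [distributive law]
= -35·y·z² - 265·y²·z + 311·y·z - 116·x·y·z + 237·y² - 432·y + 244·x·y + 120·y³ - 32·x·y² + 49·z² + 84·z - 10·x·z - 189 + 96·x - 14·x·z² - 4·x²·z - 12·x² - 32·x²·y    [combine like terms]

-35·y·z² - 265·y²·z + 311·y·z - 116·x·y·z + 237·y² - 432·y + 244·x·y + 120·y³ - 32·x·y² + 49·z² + 84·z - 10·x·z - 189 + 96·x - 14·x·z² - 4·x²·z - 12·x² - 32·x²·y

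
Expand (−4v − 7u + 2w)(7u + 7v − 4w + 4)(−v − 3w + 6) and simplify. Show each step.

77uv^2 + 189uvw − 434uv + 28v^3 + 54v^2w − 152v^2 − 82vw^2 + 220vw − 96v + 49u^2v + 147u^2w − 294u^2 − 126uw^2 + 336uw − 168u + 24w^3 − 72w^2 + 48w

(−4v − 7u + 2w)(7u + 7v − 4w + 4)(−v − 3w + 6)
= (−28uv − 28v^2 + 16vw − 16v − 49u^2 − 49uv + 28uw − 28u + 14uw + 14vw − 8w^2 + 8w)(−v − 3w + 6)    [distributive law]
= (−77uv − 28v^2 + 30vw − 16v − 49u^2 + 42uw − 28u − 8w^2 + 8w)(−v − 3w + 6)    [combine like terms]
= 77uv^2 + 231uvw − 462uv + 28v^3 + 84v^2w − 168v^2 − 30v^2w − 90vw^2 + 180vw + 16v^2 + 48vw − 96v + 49u^2v + 147u^2w − 294u^2 − 42uvw − 126uw^2 + 252uw + 28uv + 84uw − 168u + 8vw^2 + 24w^3 − 48w^2 − 8vw − 24w^2 + 48w    [distributive law]
= 77uv^2 + 189uvw − 434uv + 28v^3 + 54v^2w − 152v^2 − 82vw^2 + 220vw − 96v + 49u^2v + 147u^2w − 294u^2 − 126uw^2 + 336uw − 168u + 24w^3 − 72w^2 + 48w    [combine like terms]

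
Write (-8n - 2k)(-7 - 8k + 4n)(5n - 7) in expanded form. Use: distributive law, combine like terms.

504n^2 - 392n + 280kn^2 - 322kn - 160n^3 - 98k + 80k^2n - 112k^2

(-8n - 2k)(-7 - 8k + 4n)(5n - 7)
= (56n + 64kn - 32n^2 + 14k + 16k^2 - 8kn)(5n - 7)    [distributive law]
= (56n + 56kn - 32n^2 + 14k + 16k^2)(5n - 7)    [combine like terms]
= 280n^2 - 392n + 280kn^2 - 392kn - 160n^3 + 224n^2 + 70kn - 98k + 80k^2n - 112k^2    [distributive law]
= 504n^2 - 392n + 280kn^2 - 322kn - 160n^3 - 98k + 80k^2n - 112k^2    [combine like terms]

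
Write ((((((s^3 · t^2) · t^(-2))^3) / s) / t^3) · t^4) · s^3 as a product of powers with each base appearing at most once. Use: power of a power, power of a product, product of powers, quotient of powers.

s^11t

((((((s^3 · t^2) · t^(-2))^3) / s) / t^3) · t^4) · s^3
= ((((((s^3 · t^2)^3) · ((t^(-2))^3)) / s) / t^3) · t^4) · s^3    [power of a product]
= (((((((s^3)^3) · ((t^2)^3)) · ((t^(-2))^3)) / s) / t^3) · t^4) · s^3    [power of a product]
= (((((s^9 · ((t^2)^3)) · ((t^(-2))^3)) / s) / t^3) · t^4) · s^3    [power of a power]
= (((((s^9 · t^6) · ((t^(-2))^3)) / s) / t^3) · t^4) · s^3    [power of a power]
= (((((s^9 · t^6) · t^(-6)) / s) / t^3) · t^4) · s^3    [power of a power]
= s^11t    [quotient of powers; product of powers]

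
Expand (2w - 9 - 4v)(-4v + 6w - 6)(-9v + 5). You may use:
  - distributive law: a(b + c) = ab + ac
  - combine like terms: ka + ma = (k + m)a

(2w - 9 - 4v)(-4v + 6w - 6)(-9v + 5)
= (-8vw + 12w^2 - 12w + 36v - 54w + 54 + 16v^2 - 24vw + 24v)(-9v + 5)    [distributive law]
= (-32vw + 12w^2 - 66w + 60v + 54 + 16v^2)(-9v + 5)    [combine like terms]
= 288v^2w - 160vw - 108vw^2 + 60w^2 + 594vw - 330w - 540v^2 + 300v - 486v + 270 - 144v^3 + 80v^2    [distributive law]
= 288v^2w + 434vw - 108vw^2 + 60w^2 - 330w - 460v^2 - 186v + 270 - 144v^3    [combine like terms]

288v^2w + 434vw - 108vw^2 + 60w^2 - 330w - 460v^2 - 186v + 270 - 144v^3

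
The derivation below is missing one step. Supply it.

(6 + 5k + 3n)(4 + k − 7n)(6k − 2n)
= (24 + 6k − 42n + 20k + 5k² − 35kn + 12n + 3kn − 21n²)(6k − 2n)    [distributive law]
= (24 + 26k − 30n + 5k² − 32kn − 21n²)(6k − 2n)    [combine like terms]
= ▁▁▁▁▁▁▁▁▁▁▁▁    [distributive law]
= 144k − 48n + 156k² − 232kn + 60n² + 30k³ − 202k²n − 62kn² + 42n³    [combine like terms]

Applying distributive law to the line above:

144k − 48n + 156k² − 52kn − 180kn + 60n² + 30k³ − 10k²n − 192k²n + 64kn² − 126kn² + 42n³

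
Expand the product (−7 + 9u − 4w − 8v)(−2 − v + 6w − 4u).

(−7 + 9u − 4w − 8v)(−2 − v + 6w − 4u)
= 14 + 7v − 42w + 28u − 18u − 9uv + 54uw − 36u^2 + 8w + 4vw − 24w^2 + 16uw + 16v + 8v^2 − 48vw + 32uv    [distributive law]
= 14 + 23v − 34w + 10u + 23uv + 70uw − 36u^2 − 44vw − 24w^2 + 8v^2    [combine like terms]

14 + 23v − 34w + 10u + 23uv + 70uw − 36u^2 − 44vw − 24w^2 + 8v^2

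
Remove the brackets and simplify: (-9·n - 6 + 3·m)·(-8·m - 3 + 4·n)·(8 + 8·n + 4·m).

996·m·n + 528·m·n^2 + 144·m^2·n + 168·n - 264·n^2 - 288·n^3 + 384·m - 36·m^2 + 144 - 96·m^3

(-9·n - 6 + 3·m)·(-8·m - 3 + 4·n)·(8 + 8·n + 4·m)
= (72·m·n + 27·n - 36·n^2 + 48·m + 18 - 24·n - 24·m^2 - 9·m + 12·m·n)·(8 + 8·n + 4·m)    [distributive law]
= (84·m·n + 3·n - 36·n^2 + 39·m + 18 - 24·m^2)·(8 + 8·n + 4·m)    [combine like terms]
= 672·m·n + 672·m·n^2 + 336·m^2·n + 24·n + 24·n^2 + 12·m·n - 288·n^2 - 288·n^3 - 144·m·n^2 + 312·m + 312·m·n + 156·m^2 + 144 + 144·n + 72·m - 192·m^2 - 192·m^2·n - 96·m^3    [distributive law]
= 996·m·n + 528·m·n^2 + 144·m^2·n + 168·n - 264·n^2 - 288·n^3 + 384·m - 36·m^2 + 144 - 96·m^3    [combine like terms]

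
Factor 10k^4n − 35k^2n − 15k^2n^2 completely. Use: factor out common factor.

5k^2n(2k^2 − 7 − 3n)

10k^4n − 35k^2n − 15k^2n^2
= 5(2k^4n − 7k^2n − 3k^2n^2)    [factor out 5]
= 5k^2n(2k^2 − 7 − 3n)    [factor out k^2n]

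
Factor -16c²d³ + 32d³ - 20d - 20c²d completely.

-16c²d³ + 32d³ - 20d - 20c²d
= 4(-4c²d³ + 8d³ - 5d - 5c²d)    [factor out 4]
= 4d(-4c²d² + 8d² - 5 - 5c²)    [factor out d]

4d(-4c²d² + 8d² - 5 - 5c²)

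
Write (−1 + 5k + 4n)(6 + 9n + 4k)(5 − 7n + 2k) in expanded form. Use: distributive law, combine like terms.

−30 + 117n + 118k + 75n^2 + 153kn + 152k^2 − 355kn^2 − 18k^2n + 40k^3 − 252n^3

(−1 + 5k + 4n)(6 + 9n + 4k)(5 − 7n + 2k)
= (−6 − 9n − 4k + 30k + 45kn + 20k^2 + 24n + 36n^2 + 16kn)(5 − 7n + 2k)    [distributive law]
= (−6 + 15n + 26k + 61kn + 20k^2 + 36n^2)(5 − 7n + 2k)    [combine like terms]
= −30 + 42n − 12k + 75n − 105n^2 + 30kn + 130k − 182kn + 52k^2 + 305kn − 427kn^2 + 122k^2n + 100k^2 − 140k^2n + 40k^3 + 180n^2 − 252n^3 + 72kn^2    [distributive law]
= −30 + 117n + 118k + 75n^2 + 153kn + 152k^2 − 355kn^2 − 18k^2n + 40k^3 − 252n^3    [combine like terms]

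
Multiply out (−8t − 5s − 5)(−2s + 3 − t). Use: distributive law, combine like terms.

21st − 19t + 8t^2 + 10s^2 − 5s − 15

(−8t − 5s − 5)(−2s + 3 − t)
= 16st − 24t + 8t^2 + 10s^2 − 15s + 5st + 10s − 15 + 5t    [distributive law]
= 21st − 19t + 8t^2 + 10s^2 − 5s − 15    [combine like terms]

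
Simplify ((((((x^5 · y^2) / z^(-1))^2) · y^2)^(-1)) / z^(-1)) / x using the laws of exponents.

x^(-11)y^(-6)z^(-1)

((((((x^5 · y^2) / z^(-1))^2) · y^2)^(-1)) / z^(-1)) / x
= ((((((x^5 · y^2) / z^(-1))^2)^(-1)) · ((y^2)^(-1))) / z^(-1)) / x    [power of a product]
= (((((x^5 · y^2) / z^(-1))^(-2)) · ((y^2)^(-1))) / z^(-1)) / x    [power of a power]
= (((((x^5 · y^2)^(-2)) / ((z^(-1))^(-2))) · ((y^2)^(-1))) / z^(-1)) / x    [power of a quotient]
= ((((((x^5)^(-2)) · ((y^2)^(-2))) / ((z^(-1))^(-2))) · ((y^2)^(-1))) / z^(-1)) / x    [power of a product]
= ((((x^(-10) · ((y^2)^(-2))) / ((z^(-1))^(-2))) · ((y^2)^(-1))) / z^(-1)) / x    [power of a power]
= ((((x^(-10) · y^(-4)) / ((z^(-1))^(-2))) · ((y^2)^(-1))) / z^(-1)) / x    [power of a power]
= ((((x^(-10) · y^(-4)) / z^2) · ((y^2)^(-1))) / z^(-1)) / x    [power of a power]
= ((((x^(-10) · y^(-4)) / z^2) · y^(-2)) / z^(-1)) / x    [power of a power]
= x^(-11)y^(-6)z^(-1)    [quotient of powers; product of powers]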